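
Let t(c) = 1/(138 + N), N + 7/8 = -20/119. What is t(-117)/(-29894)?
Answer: -476/1948834701 ≈ -2.4425e-7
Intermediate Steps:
N = -993/952 (N = -7/8 - 20/119 = -993/952 ≈ -1.0431)
t(c) = 952/130383 (t(c) = 1/(138 - 993/952) = 1/(130383/952) = 952/130383)
t(-117)/(-29894) = (952/130383)/(-29894) = (952/130383)*(-1/29894) = -476/1948834701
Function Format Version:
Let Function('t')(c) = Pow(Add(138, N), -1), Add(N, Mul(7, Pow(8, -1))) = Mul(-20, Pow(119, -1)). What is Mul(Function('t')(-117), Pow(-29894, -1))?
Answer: Rational(-476, 1948834701) ≈ -2.4425e-7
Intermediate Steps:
N = Rational(-993, 952) (N = Add(Rational(-7, 8), Mul(-20, Pow(119, -1))) = Add(Rational(-7, 8), Mul(-20, Rational(1, 119))) = Add(Rational(-7, 8), Rational(-20, 119)) = Rational(-993, 952) ≈ -1.0431)
Function('t')(c) = Rational(952, 130383) (Function('t')(c) = Pow(Add(138, Rational(-993, 952)), -1) = Pow(Rational(130383, 952), -1) = Rational(952, 130383))
Mul(Function('t')(-117), Pow(-29894, -1)) = Mul(Rational(952, 130383), Pow(-29894, -1)) = Mul(Rational(952, 130383), Rational(-1, 29894)) = Rational(-476, 1948834701)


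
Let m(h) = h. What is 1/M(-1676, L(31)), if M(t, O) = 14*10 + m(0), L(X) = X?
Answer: 1/140 ≈ 0.0071429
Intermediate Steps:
M(t, O) = 140 (M(t, O) = 14*10 + 0 = 140 + 0 = 140)
1/M(-1676, L(31)) = 1/140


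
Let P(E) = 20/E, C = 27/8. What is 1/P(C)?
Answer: 27/160 ≈ 0.16875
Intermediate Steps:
C = 27/8 (C = 27*(⅛) = 27/8 ≈ 3.3750)
1/P(C) = 1/(20/(27/8)) = 1/(20*(8/27)) = 1/(160/27) = 27/160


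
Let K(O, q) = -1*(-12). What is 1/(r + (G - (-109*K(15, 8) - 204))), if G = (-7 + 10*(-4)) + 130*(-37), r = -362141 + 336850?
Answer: -1/28636 ≈ -3.4921e-5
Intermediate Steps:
K(O, q) = 12
r = -25291
G = -4857 (G = (-7 - 40) - 4810 = -47 - 4810 = -4857)
1/(r + (G - (-109*K(15, 8) - 204))) = 1/(-25291 + (-4857 - (-109*12 - 204))) = 1/(-25291 + (-4857 - (-1308 - 204))) = 1/(-25291 + (-4857 - 1*(-1512))) = 1/(-25291 + (-4857 + 1512)) = 1/(-25291 - 3345) = 1/(-28636) = -1/28636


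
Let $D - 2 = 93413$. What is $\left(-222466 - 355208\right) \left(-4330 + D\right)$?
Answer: $-51462088290$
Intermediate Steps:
$D = 93415$ ($D = 2 + 93413 = 93415$)
$\left(-222466 - 355208\right) \left(-4330 + D\right) = \left(-222466 - 355208\right) \left(-4330 + 93415\right) = \left(-577674\right) 89085 = -51462088290$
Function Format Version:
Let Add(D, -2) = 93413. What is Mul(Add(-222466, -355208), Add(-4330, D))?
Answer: -51462088290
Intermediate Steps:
D = 93415 (D = Add(2, 93413) = 93415)
Mul(Add(-222466, -355208), Add(-4330, D)) = Mul(Add(-222466, -355208), Add(-4330, 93415)) = Mul(-577674, 89085) = -51462088290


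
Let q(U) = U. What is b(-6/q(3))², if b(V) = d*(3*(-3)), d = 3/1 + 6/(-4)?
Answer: 729/4 ≈ 182.25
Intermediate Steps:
d = 3/2 (d = 3*1 + 6*(-¼) = 3 - 3/2 = 3/2 ≈ 1.5000)
b(V) = -27/2 (b(V) = 3*(3*(-3))/2 = (3/2)*(-9) = -27/2)
b(-6/q(3))² = (-27/2)² = 729/4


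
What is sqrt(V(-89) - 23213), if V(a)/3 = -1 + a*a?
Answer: sqrt(547) ≈ 23.388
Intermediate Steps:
V(a) = -3 + 3*a**2 (V(a) = 3*(-1 + a*a) = 3*(-1 + a**2) = -3 + 3*a**2)
sqrt(V(-89) - 23213) = sqrt((-3 + 3*(-89)**2) - 23213) = sqrt((-3 + 3*7921) - 23213) = sqrt((-3 + 23763) - 23213) = sqrt(23760 - 23213) = sqrt(547)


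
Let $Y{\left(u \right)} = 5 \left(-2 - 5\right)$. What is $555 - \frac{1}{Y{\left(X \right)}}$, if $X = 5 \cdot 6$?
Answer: $\frac{19426}{35} \approx 555.03$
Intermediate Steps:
$X = 30$
$Y{\left(u \right)} = -35$ ($Y{\left(u \right)} = 5 \left(-7\right) = -35$)
$555 - \frac{1}{Y{\left(X \right)}} = 555 - \frac{1}{-35} = 555 - - \frac{1}{35} = 555 + \frac{1}{35} = \frac{19426}{35}$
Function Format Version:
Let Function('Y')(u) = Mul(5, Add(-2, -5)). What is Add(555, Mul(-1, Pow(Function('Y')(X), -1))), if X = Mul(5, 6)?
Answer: Rational(19426, 35) ≈ 555.03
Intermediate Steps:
X = 30
Function('Y')(u) = -35 (Function('Y')(u) = Mul(5, -7) = -35)
Add(555, Mul(-1, Pow(Function('Y')(X), -1))) = Add(555, Mul(-1, Pow(-35, -1))) = Add(555, Mul(-1, Rational(-1, 35))) = Add(555, Rational(1, 35)) = Rational(19426, 35)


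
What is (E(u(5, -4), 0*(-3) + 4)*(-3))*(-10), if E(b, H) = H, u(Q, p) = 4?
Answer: 120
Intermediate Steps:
(E(u(5, -4), 0*(-3) + 4)*(-3))*(-10) = ((0*(-3) + 4)*(-3))*(-10) = ((0 + 4)*(-3))*(-10) = (4*(-3))*(-10) = -12*(-10) = 120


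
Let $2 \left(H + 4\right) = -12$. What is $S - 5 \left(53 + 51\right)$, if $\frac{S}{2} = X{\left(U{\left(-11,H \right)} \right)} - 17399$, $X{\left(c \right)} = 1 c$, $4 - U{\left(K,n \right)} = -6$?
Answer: $-35298$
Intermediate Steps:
$H = -10$ ($H = -4 + \frac{1}{2} \left(-12\right) = -4 - 6 = -10$)
$U{\left(K,n \right)} = 10$ ($U{\left(K,n \right)} = 4 - -6 = 4 + 6 = 10$)
$X{\left(c \right)} = c$
$S = -34778$ ($S = 2 \left(10 - 17399\right) = 2 \left(-17389\right) = -34778$)
$S - 5 \left(53 + 51\right) = -34778 - 5 \left(53 + 51\right) = -34778 - 5 \cdot 104 = -34778 - 520 = -35298$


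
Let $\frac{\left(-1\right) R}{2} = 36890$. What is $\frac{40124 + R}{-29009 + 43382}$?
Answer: $- \frac{33656}{14373} \approx -2.3416$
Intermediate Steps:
$R = -73780$ ($R = \left(-2\right) 36890 = -73780$)
$\frac{40124 + R}{-29009 + 43382} = \frac{40124 - 73780}{-29009 + 43382} = - \frac{33656}{14373}$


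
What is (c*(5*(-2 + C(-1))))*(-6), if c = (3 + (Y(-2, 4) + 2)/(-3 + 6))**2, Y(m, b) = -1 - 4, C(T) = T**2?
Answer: 120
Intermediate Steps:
Y(m, b) = -5
c = 4 (c = (3 + (-5 + 2)/(-3 + 6))**2 = (3 - 3/3)**2 = (3 - 3*1/3)**2 = (3 - 1)**2 = 2**2 = 4)
(c*(5*(-2 + C(-1))))*(-6) = (4*(5*(-2 + (-1)**2)))*(-6) = (4*(5*(-2 + 1)))*(-6) = (4*(5*(-1)))*(-6) = (4*(-5))*(-6) = -20*(-6) = 120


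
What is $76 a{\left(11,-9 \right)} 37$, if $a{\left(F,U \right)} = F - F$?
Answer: $0$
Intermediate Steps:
$a{\left(F,U \right)} = 0$
$76 a{\left(11,-9 \right)} 37 = 76 \cdot 0 \cdot 37 = 0 \cdot 37 = 0$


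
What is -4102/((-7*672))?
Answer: 293/336 ≈ 0.87202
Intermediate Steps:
-4102/((-7*672)) = -4102/(-4704) = -4102*(-1/4704) = 293/336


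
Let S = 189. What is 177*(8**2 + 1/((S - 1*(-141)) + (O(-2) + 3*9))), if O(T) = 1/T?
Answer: 8077218/713 ≈ 11329.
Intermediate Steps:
177*(8**2 + 1/((S - 1*(-141)) + (O(-2) + 3*9))) = 177*(8**2 + 1/((189 - 1*(-141)) + (1/(-2) + 3*9))) = 177*(64 + 1/((189 + 141) + (-1/2 + 27))) = 177*(64 + 1/(330 + 53/2)) = 177*(64 + 1/(713/2)) = 177*(64 + 2/713) = 177*(45634/713) = 8077218/713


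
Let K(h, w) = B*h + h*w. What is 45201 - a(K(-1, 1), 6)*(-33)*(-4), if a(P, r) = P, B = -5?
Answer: 44673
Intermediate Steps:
K(h, w) = -5*h + h*w
45201 - a(K(-1, 1), 6)*(-33)*(-4) = 45201 - -(-5 + 1)*(-33)*(-4) = 45201 - -1*(-4)*(-33)*(-4) = 45201 - 4*(-33)*(-4) = 45201 - (-132)*(-4) = 45201 - 1*528 = 45201 - 528 = 44673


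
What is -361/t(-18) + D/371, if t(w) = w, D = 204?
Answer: 137603/6678 ≈ 20.605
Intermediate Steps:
-361/t(-18) + D/371 = -361/(-18) + 204/371 = -361*(-1/18) + 204*(1/371) = 361/18 + 204/371 = 137603/6678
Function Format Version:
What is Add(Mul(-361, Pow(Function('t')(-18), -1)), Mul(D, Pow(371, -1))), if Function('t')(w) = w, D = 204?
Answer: Rational(137603, 6678) ≈ 20.605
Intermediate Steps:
Add(Mul(-361, Pow(Function('t')(-18), -1)), Mul(D, Pow(371, -1))) = Add(Mul(-361, Pow(-18, -1)), Mul(204, Pow(371, -1))) = Add(Mul(-361, Rational(-1, 18)), Mul(204, Rational(1, 371))) = Add(Rational(361, 18), Rational(204, 371)) = Rational(137603, 6678)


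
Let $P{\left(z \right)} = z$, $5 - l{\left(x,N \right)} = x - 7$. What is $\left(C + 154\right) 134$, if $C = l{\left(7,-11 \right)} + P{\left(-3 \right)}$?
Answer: $20904$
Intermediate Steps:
$l{\left(x,N \right)} = 12 - x$ ($l{\left(x,N \right)} = 5 - \left(x - 7\right) = 5 - \left(-7 + x\right) = 12 - x$)
$C = 2$ ($C = \left(12 - 7\right) - 3 = 5 - 3 = 2$)
$\left(C + 154\right) 134 = \left(2 + 154\right) 134 = 156 \cdot 134 = 20904$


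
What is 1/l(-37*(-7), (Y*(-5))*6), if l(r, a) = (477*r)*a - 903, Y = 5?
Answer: -1/18532353 ≈ -5.3960e-8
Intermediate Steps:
l(r, a) = -903 + 477*a*r (l(r, a) = 477*a*r - 903 = -903 + 477*a*r)
1/l(-37*(-7), (Y*(-5))*6) = 1/(-903 + 477*((5*(-5))*6)*(-37*(-7))) = 1/(-903 + 477*(-25*6)*259) = 1/(-903 + 477*(-150)*259) = 1/(-903 - 18531450) = 1/(-18532353) = -1/18532353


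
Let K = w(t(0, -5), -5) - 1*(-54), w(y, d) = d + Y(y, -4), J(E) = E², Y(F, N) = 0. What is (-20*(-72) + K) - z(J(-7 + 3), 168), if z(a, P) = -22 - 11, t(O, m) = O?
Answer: 1522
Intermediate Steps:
z(a, P) = -33
w(y, d) = d (w(y, d) = d + 0 = d)
K = 49 (K = -5 - 1*(-54) = -5 + 54 = 49)
(-20*(-72) + K) - z(J(-7 + 3), 168) = (-20*(-72) + 49) - 1*(-33) = (1440 + 49) + 33 = 1489 + 33 = 1522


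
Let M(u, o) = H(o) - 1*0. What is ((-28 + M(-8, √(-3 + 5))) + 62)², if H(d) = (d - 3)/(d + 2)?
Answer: 1825/2 + 150*√2 ≈ 1124.6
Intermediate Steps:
H(d) = (-3 + d)/(2 + d)
M(u, o) = (-3 + o)/(2 + o) (M(u, o) = (-3 + o)/(2 + o) - 1*0 = (-3 + o)/(2 + o) + 0 = (-3 + o)/(2 + o))
((-28 + M(-8, √(-3 + 5))) + 62)² = ((-28 + (-3 + √(-3 + 5))/(2 + √(-3 + 5))) + 62)² = ((-28 + (-3 + √2)/(2 + √2)) + 62)² = (34 + (-3 + √2)/(2 + √2))²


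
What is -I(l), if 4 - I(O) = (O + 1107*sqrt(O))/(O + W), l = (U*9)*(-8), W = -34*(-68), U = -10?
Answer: -1426/379 + 3321*sqrt(5)/758 ≈ 6.0343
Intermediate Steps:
W = 2312
l = 720 (l = -10*9*(-8) = -90*(-8) = 720)
I(O) = 4 - (O + 1107*sqrt(O))/(2312 + O) (I(O) = 4 - (O + 1107*sqrt(O))/(O + 2312) = 4 - (O + 1107*sqrt(O))/(2312 + O))
-I(l) = -(9248 - 13284*sqrt(5) + 3*720)/(2312 + 720) = -(9248 - 13284*sqrt(5) + 2160)/3032 = -(11408 - 13284*sqrt(5))/3032 = -(1426/379 - 3321*sqrt(5)/758) = -1426/379 + 3321*sqrt(5)/758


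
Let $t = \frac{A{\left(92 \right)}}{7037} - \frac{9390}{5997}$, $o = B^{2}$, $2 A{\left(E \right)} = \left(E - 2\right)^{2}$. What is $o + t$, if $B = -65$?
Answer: $\frac{59418988815}{14066963} \approx 4224.0$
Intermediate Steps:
$A{\left(E \right)} = \frac{\left(-2 + E\right)^{2}}{2}$ ($A{\left(E \right)} = \frac{\left(E - 2\right)^{2}}{2} = \frac{\left(-2 + E\right)^{2}}{2}$)
$o = 4225$ ($o = \left(-65\right)^{2} = 4225$)
$t = - \frac{13929860}{14066963}$ ($t = \frac{\frac{1}{2} \left(-2 + 92\right)^{2}}{7037} - \frac{9390}{5997} = \frac{90^{2}}{2} \cdot \frac{1}{7037} - \frac{3130}{1999} = \frac{1}{2} \cdot 8100 \cdot \frac{1}{7037} - \frac{3130}{1999} = 4050 \cdot \frac{1}{7037} - \frac{3130}{1999} = \frac{4050}{7037} - \frac{3130}{1999} = - \frac{13929860}{14066963} \approx -0.99025$)
$o + t = 4225 - \frac{13929860}{14066963} = \frac{59418988815}{14066963}$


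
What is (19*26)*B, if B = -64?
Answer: -31616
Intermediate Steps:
(19*26)*B = (19*26)*(-64) = 494*(-64) = -31616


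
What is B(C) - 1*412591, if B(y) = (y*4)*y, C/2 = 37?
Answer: -390687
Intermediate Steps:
C = 74 (C = 2*37 = 74)
B(y) = 4*y**2 (B(y) = (4*y)*y = 4*y**2)
B(C) - 1*412591 = 4*74**2 - 1*412591 = 4*5476 - 412591 = 21904 - 412591 = -390687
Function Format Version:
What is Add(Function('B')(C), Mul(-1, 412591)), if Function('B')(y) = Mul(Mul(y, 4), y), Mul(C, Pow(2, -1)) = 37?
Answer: -390687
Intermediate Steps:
C = 74 (C = Mul(2, 37) = 74)
Function('B')(y) = Mul(4, Pow(y, 2)) (Function('B')(y) = Mul(Mul(4, y), y) = Mul(4, Pow(y, 2)))
Add(Function('B')(C), Mul(-1, 412591)) = Add(Mul(4, Pow(74, 2)), Mul(-1, 412591)) = Add(Mul(4, 5476), -412591) = Add(21904, -412591) = -390687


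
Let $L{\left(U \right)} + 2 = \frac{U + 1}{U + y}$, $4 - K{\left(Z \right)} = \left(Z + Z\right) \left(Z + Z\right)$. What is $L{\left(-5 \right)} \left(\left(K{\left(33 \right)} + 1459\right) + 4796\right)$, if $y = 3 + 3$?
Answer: $-11418$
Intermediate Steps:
$y = 6$
$K{\left(Z \right)} = 4 - 4 Z^{2}$ ($K{\left(Z \right)} = 4 - \left(Z + Z\right) \left(Z + Z\right) = 4 - 2 Z 2 Z = 4 - 4 Z^{2}$)
$L{\left(U \right)} = -2 + \frac{1 + U}{6 + U}$ ($L{\left(U \right)} = -2 + \frac{U + 1}{U + 6} = -2 + \frac{1 + U}{6 + U}$)
$L{\left(-5 \right)} \left(\left(K{\left(33 \right)} + 1459\right) + 4796\right) = \frac{-11 - -5}{6 - 5} \left(\left(\left(4 - 4 \cdot 33^{2}\right) + 1459\right) + 4796\right) = \frac{-11 + 5}{1} \left(\left(\left(4 - 4356\right) + 1459\right) + 4796\right) = 1 \left(-6\right) \left(\left(\left(4 - 4356\right) + 1459\right) + 4796\right) = - 6 \left(\left(-4352 + 1459\right) + 4796\right) = - 6 \left(-2893 + 4796\right) = \left(-6\right) 1903 = -11418$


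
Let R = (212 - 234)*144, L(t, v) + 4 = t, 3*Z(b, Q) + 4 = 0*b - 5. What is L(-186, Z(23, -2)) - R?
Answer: 2978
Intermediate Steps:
Z(b, Q) = -3 (Z(b, Q) = -4/3 + (0*b - 5)/3 = -4/3 + (0 - 5)/3 = -4/3 + (⅓)*(-5) = -4/3 - 5/3 = -3)
L(t, v) = -4 + t
R = -3168 (R = -22*144 = -3168)
L(-186, Z(23, -2)) - R = (-4 - 186) - 1*(-3168) = -190 + 3168 = 2978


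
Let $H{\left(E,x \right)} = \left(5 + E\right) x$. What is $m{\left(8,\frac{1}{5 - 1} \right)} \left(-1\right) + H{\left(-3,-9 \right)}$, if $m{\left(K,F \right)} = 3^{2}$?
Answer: $-27$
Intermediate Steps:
$m{\left(K,F \right)} = 9$
$H{\left(E,x \right)} = x \left(5 + E\right)$
$m{\left(8,\frac{1}{5 - 1} \right)} \left(-1\right) + H{\left(-3,-9 \right)} = 9 \left(-1\right) - 9 \left(5 - 3\right) = -9 - 18 = -27$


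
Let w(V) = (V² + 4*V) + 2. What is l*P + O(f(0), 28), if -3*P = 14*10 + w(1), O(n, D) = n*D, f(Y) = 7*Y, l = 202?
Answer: -9898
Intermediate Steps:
w(V) = 2 + V² + 4*V
O(n, D) = D*n
P = -49 (P = -(14*10 + (2 + 1² + 4*1))/3 = -(140 + (2 + 1 + 4))/3 = -(140 + 7)/3 = -⅓*147 = -49)
l*P + O(f(0), 28) = 202*(-49) + 28*(7*0) = -9898 + 28*0 = -9898 + 0 = -9898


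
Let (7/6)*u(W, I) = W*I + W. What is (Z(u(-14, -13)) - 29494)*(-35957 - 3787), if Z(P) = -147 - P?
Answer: 1183775040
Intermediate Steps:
u(W, I) = 6*W/7 + 6*I*W/7 (u(W, I) = 6*(W*I + W)/7 = 6*(I*W + W)/7 = 6*(W + I*W)/7 = 6*W/7 + 6*I*W/7)
(Z(u(-14, -13)) - 29494)*(-35957 - 3787) = ((-147 - 6*(-14)*(1 - 13)/7) - 29494)*(-35957 - 3787) = ((-147 - 6*(-14)*(-12)/7) - 29494)*(-39744) = ((-147 - 1*144) - 29494)*(-39744) = ((-147 - 144) - 29494)*(-39744) = (-291 - 29494)*(-39744) = -29785*(-39744) = 1183775040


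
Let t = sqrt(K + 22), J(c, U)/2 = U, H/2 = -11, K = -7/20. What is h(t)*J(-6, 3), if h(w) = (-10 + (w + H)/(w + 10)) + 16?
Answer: 27414/1567 + 384*sqrt(2165)/1567 ≈ 28.897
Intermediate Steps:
K = -7/20 (K = -7*1/20 = -7/20 ≈ -0.35000)
H = -22 (H = 2*(-11) = -22)
J(c, U) = 2*U
t = sqrt(2165)/10 (t = sqrt(-7/20 + 22) = sqrt(433/20) = sqrt(2165)/10 ≈ 4.6530)
h(w) = 6 + (-22 + w)/(10 + w) (h(w) = (-10 + (w - 22)/(w + 10)) + 16 = (-10 + (-22 + w)/(10 + w)) + 16 = 6 + (-22 + w)/(10 + w))
h(t)*J(-6, 3) = ((38 + 7*(sqrt(2165)/10))/(10 + sqrt(2165)/10))*(2*3) = ((38 + 7*sqrt(2165)/10)/(10 + sqrt(2165)/10))*6 = 6*(38 + 7*sqrt(2165)/10)/(10 + sqrt(2165)/10)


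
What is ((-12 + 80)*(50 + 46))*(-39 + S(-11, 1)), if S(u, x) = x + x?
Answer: -241536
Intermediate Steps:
S(u, x) = 2*x
((-12 + 80)*(50 + 46))*(-39 + S(-11, 1)) = ((-12 + 80)*(50 + 46))*(-39 + 2*1) = (68*96)*(-39 + 2) = 6528*(-37) = -241536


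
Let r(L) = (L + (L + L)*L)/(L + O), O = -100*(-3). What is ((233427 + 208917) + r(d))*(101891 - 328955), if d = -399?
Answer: -1096821374488/11 ≈ -9.9711e+10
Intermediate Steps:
O = 300
r(L) = (L + 2*L²)/(300 + L) (r(L) = (L + (L + L)*L)/(L + 300) = (L + (2*L)*L)/(300 + L) = (L + 2*L²)/(300 + L))
((233427 + 208917) + r(d))*(101891 - 328955) = ((233427 + 208917) - 399*(1 + 2*(-399))/(300 - 399))*(101891 - 328955) = (442344 - 399*(1 - 798)/(-99))*(-227064) = (442344 - 399*(-1/99)*(-797))*(-227064) = (442344 - 106001/33)*(-227064) = (14491351/33)*(-227064) = -1096821374488/11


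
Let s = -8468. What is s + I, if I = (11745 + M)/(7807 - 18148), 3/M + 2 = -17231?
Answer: -503084881862/59402151 ≈ -8469.1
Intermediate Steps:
M = -3/17233 (M = 3/(-2 - 17231) = 3/(-17233) = 3*(-1/17233) = -3/17233 ≈ -0.00017408)
I = -67467194/59402151 (I = (11745 - 3/17233)/(7807 - 18148) = (202401582/17233)/(-10341) = (202401582/17233)*(-1/10341) = -67467194/59402151 ≈ -1.1358)
s + I = -8468 - 67467194/59402151 = -503084881862/59402151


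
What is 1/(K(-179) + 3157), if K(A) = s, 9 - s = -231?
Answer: 1/3397 ≈ 0.00029438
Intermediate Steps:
s = 240 (s = 9 - 1*(-231) = 9 + 231 = 240)
K(A) = 240
1/(K(-179) + 3157) = 1/(240 + 3157) = 1/3397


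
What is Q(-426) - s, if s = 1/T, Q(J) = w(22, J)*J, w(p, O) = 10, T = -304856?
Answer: -1298686559/304856 ≈ -4260.0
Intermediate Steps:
Q(J) = 10*J
s = -1/304856 (s = 1/(-304856) = -1/304856 ≈ -3.2802e-6)
Q(-426) - s = 10*(-426) - 1*(-1/304856) = -4260 + 1/304856 = -1298686559/304856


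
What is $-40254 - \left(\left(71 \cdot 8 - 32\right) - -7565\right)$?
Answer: $-48355$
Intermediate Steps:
$-40254 - \left(\left(71 \cdot 8 - 32\right) - -7565\right) = -40254 - \left(\left(568 - 32\right) + 7565\right) = -40254 - \left(536 + 7565\right) = -40254 - 8101 = -48355$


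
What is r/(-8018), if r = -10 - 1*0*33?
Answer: 5/4009 ≈ 0.0012472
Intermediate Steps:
r = -10 (r = -10 + 0*33 = -10 + 0 = -10)
r/(-8018) = -10/(-8018) = -10*(-1/8018) = 5/4009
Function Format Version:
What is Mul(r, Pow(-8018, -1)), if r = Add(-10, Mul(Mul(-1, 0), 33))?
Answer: Rational(5, 4009) ≈ 0.0012472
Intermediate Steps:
r = -10 (r = Add(-10, Mul(0, 33)) = Add(-10, 0) = -10)
Mul(r, Pow(-8018, -1)) = Mul(-10, Pow(-8018, -1)) = Mul(-10, Rational(-1, 8018)) = Rational(5, 4009)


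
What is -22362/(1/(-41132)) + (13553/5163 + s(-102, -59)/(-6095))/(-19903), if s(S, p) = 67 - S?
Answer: 576082719759058034732/626317256955 ≈ 9.1979e+8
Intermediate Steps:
-22362/(1/(-41132)) + (13553/5163 + s(-102, -59)/(-6095))/(-19903) = -22362/(1/(-41132)) + (13553/5163 + (67 - 1*(-102))/(-6095))/(-19903) = -22362/(-1/41132) + (13553*(1/5163) + (67 + 102)*(-1/6095))*(-1/19903) = -22362*(-41132) + (13553/5163 + 169*(-1/6095))*(-1/19903) = 919793784 + (13553/5163 - 169/6095)*(-1/19903) = 919793784 + (81732988/31468485)*(-1/19903) = 919793784 - 81732988/626317256955 = 576082719759058034732/626317256955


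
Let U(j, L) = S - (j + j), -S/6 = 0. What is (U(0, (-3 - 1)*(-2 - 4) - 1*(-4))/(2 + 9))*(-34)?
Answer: 0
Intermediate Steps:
S = 0 (S = -6*0 = 0)
U(j, L) = -2*j (U(j, L) = 0 - (j + j) = 0 - 2*j = -2*j)
(U(0, (-3 - 1)*(-2 - 4) - 1*(-4))/(2 + 9))*(-34) = ((-2*0)/(2 + 9))*(-34) = (0/11)*(-34) = (0*(1/11))*(-34) = 0*(-34) = 0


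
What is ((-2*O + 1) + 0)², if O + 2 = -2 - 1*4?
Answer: 289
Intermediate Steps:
O = -8 (O = -2 + (-2 - 1*4) = -2 + (-2 - 4) = -2 - 6 = -8)
((-2*O + 1) + 0)² = ((-2*(-8) + 1) + 0)² = ((16 + 1) + 0)² = (17 + 0)² = 17² = 289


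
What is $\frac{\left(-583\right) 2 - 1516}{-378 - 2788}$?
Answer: $\frac{1341}{1583} \approx 0.84713$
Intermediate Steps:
$\frac{\left(-583\right) 2 - 1516}{-378 - 2788} = \frac{-1166 - 1516}{-3166} = \left(-2682\right) \left(- \frac{1}{3166}\right) = \frac{1341}{1583}$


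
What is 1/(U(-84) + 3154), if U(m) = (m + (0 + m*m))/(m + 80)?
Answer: 1/1411 ≈ 0.00070872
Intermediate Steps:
U(m) = (m + m²)/(80 + m) (U(m) = (m + (0 + m²))/(80 + m) = (m + m²)/(80 + m))
1/(U(-84) + 3154) = 1/(-84*(1 - 84)/(80 - 84) + 3154) = 1/(-84*(-83)/(-4) + 3154) = 1/(-84*(-¼)*(-83) + 3154) = 1/(-1743 + 3154) = 1/1411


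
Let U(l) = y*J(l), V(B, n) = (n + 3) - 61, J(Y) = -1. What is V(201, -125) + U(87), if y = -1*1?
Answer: -182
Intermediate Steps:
y = -1
V(B, n) = -58 + n (V(B, n) = (3 + n) - 61 = -58 + n)
U(l) = 1 (U(l) = -1*(-1) = 1)
V(201, -125) + U(87) = (-58 - 125) + 1 = -183 + 1 = -182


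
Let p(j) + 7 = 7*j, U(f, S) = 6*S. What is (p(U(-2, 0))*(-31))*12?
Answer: 2604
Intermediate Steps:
p(j) = -7 + 7*j
(p(U(-2, 0))*(-31))*12 = ((-7 + 7*(6*0))*(-31))*12 = ((-7 + 7*0)*(-31))*12 = ((-7 + 0)*(-31))*12 = -7*(-31)*12 = 217*12 = 2604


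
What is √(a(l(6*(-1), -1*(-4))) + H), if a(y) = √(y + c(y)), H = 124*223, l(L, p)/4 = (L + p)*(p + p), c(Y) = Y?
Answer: 2*√(6913 + 2*I*√2) ≈ 166.29 + 0.034018*I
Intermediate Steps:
l(L, p) = 8*p*(L + p) (l(L, p) = 4*((L + p)*(p + p)) = 4*((L + p)*(2*p)) = 4*(2*p*(L + p)) = 8*p*(L + p))
H = 27652
a(y) = √2*√y (a(y) = √(y + y) = √(2*y) = √2*√y)
√(a(l(6*(-1), -1*(-4))) + H) = √(√2*√(8*(-1*(-4))*(6*(-1) - 1*(-4))) + 27652) = √(√2*√(8*4*(-6 + 4)) + 27652) = √(√2*√(8*4*(-2)) + 27652) = √(√2*√(-64) + 27652) = √(√2*(8*I) + 27652) = √(8*I*√2 + 27652) = √(27652 + 8*I*√2)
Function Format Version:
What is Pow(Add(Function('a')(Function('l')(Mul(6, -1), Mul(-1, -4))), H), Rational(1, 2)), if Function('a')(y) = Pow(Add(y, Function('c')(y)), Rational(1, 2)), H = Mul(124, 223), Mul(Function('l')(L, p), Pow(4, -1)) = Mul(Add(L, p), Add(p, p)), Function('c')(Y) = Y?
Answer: Mul(2, Pow(Add(6913, Mul(2, I, Pow(2, Rational(1, 2)))), Rational(1, 2))) ≈ Add(166.29, Mul(0.034018, I))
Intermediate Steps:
Function('l')(L, p) = Mul(8, p, Add(L, p)) (Function('l')(L, p) = Mul(4, Mul(Add(L, p), Add(p, p))) = Mul(4, Mul(Add(L, p), Mul(2, p))) = Mul(4, Mul(2, p, Add(L, p))) = Mul(8, p, Add(L, p)))
H = 27652
Function('a')(y) = Mul(Pow(2, Rational(1, 2)), Pow(y, Rational(1, 2))) (Function('a')(y) = Pow(Add(y, y), Rational(1, 2)) = Pow(Mul(2, y), Rational(1, 2)) = Mul(Pow(2, Rational(1, 2)), Pow(y, Rational(1, 2))))
Pow(Add(Function('a')(Function('l')(Mul(6, -1), Mul(-1, -4))), H), Rational(1, 2)) = Pow(Add(Mul(Pow(2, Rational(1, 2)), Pow(Mul(8, Mul(-1, -4), Add(Mul(6, -1), Mul(-1, -4))), Rational(1, 2))), 27652), Rational(1, 2)) = Pow(Add(Mul(Pow(2, Rational(1, 2)), Pow(Mul(8, 4, Add(-6, 4)), Rational(1, 2))), 27652), Rational(1, 2)) = Pow(Add(Mul(Pow(2, Rational(1, 2)), Pow(Mul(8, 4, -2), Rational(1, 2))), 27652), Rational(1, 2)) = Pow(Add(Mul(Pow(2, Rational(1, 2)), Pow(-64, Rational(1, 2))), 27652), Rational(1, 2)) = Pow(Add(Mul(Pow(2, Rational(1, 2)), Mul(8, I)), 27652), Rational(1, 2)) = Pow(Add(Mul(8, I, Pow(2, Rational(1, 2))), 27652), Rational(1, 2)) = Pow(Add(27652, Mul(8, I, Pow(2, Rational(1, 2)))), Rational(1, 2))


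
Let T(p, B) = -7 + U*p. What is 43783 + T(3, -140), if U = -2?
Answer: 43770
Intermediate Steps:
T(p, B) = -7 - 2*p
43783 + T(3, -140) = 43783 + (-7 - 2*3) = 43783 + (-7 - 6) = 43783 - 13 = 43770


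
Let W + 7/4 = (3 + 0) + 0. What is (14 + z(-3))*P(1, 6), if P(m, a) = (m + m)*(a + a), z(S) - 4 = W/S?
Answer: 422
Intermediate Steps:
W = 5/4 (W = -7/4 + ((3 + 0) + 0) = -7/4 + (3 + 0) = -7/4 + 3 = 5/4 ≈ 1.2500)
z(S) = 4 + 5/(4*S)
P(m, a) = 4*a*m (P(m, a) = (2*m)*(2*a) = 4*a*m)
(14 + z(-3))*P(1, 6) = (14 + (4 + (5/4)/(-3)))*(4*6*1) = (14 + (4 + (5/4)*(-1/3)))*24 = (14 + (4 - 5/12))*24 = (14 + 43/12)*24 = (211/12)*24 = 422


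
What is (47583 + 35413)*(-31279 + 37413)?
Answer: 509097464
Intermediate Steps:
(47583 + 35413)*(-31279 + 37413) = 82996*6134 = 509097464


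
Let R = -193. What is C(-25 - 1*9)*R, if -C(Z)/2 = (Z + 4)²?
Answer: 347400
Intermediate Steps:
C(Z) = -2*(4 + Z)² (C(Z) = -2*(Z + 4)² = -2*(4 + Z)²)
C(-25 - 1*9)*R = -2*(4 + (-25 - 1*9))²*(-193) = -2*(4 + (-25 - 9))²*(-193) = -2*(4 - 34)²*(-193) = -2*(-30)²*(-193) = -2*900*(-193) = -1800*(-193) = 347400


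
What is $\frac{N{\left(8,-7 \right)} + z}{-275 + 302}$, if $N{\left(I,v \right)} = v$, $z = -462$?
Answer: $- \frac{469}{27} \approx -17.37$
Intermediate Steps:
$\frac{N{\left(8,-7 \right)} + z}{-275 + 302} = \frac{-7 - 462}{-275 + 302} = - \frac{469}{27}$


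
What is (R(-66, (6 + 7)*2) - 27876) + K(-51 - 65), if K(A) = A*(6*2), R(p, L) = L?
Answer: -29242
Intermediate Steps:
K(A) = 12*A (K(A) = A*12 = 12*A)
(R(-66, (6 + 7)*2) - 27876) + K(-51 - 65) = ((6 + 7)*2 - 27876) + 12*(-51 - 65) = (13*2 - 27876) + 12*(-116) = (26 - 27876) - 1392 = -27850 - 1392 = -29242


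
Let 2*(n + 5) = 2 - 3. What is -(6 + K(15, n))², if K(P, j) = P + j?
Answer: -961/4 ≈ -240.25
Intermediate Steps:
n = -11/2 (n = -5 + (2 - 3)/2 = -5 + (½)*(-1) = -5 - ½ = -11/2 ≈ -5.5000)
-(6 + K(15, n))² = -(6 + (15 - 11/2))² = -(6 + 19/2)² = -(31/2)² = -1*961/4 = -961/4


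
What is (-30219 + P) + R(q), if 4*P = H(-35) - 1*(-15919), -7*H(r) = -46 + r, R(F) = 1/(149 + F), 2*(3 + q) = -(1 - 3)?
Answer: -7713487/294 ≈ -26236.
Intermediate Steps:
q = -2 (q = -3 + (-(1 - 3))/2 = -3 + (-1*(-2))/2 = -3 + (1/2)*2 = -3 + 1 = -2)
H(r) = 46/7 - r/7 (H(r) = -(-46 + r)/7 = 46/7 - r/7)
P = 55757/14 (P = ((46/7 - 1/7*(-35)) - 1*(-15919))/4 = ((46/7 + 5) + 15919)/4 = (81/7 + 15919)/4 = (1/4)*(111514/7) = 55757/14 ≈ 3982.6)
(-30219 + P) + R(q) = (-30219 + 55757/14) + 1/(149 - 2) = -367309/14 + 1/147 = -7713487/294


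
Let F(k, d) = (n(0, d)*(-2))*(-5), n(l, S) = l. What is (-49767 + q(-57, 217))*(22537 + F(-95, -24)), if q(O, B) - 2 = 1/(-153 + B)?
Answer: -71779420983/64 ≈ -1.1216e+9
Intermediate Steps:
q(O, B) = 2 + 1/(-153 + B)
F(k, d) = 0 (F(k, d) = (0*(-2))*(-5) = 0*(-5) = 0)
(-49767 + q(-57, 217))*(22537 + F(-95, -24)) = (-49767 + (-305 + 2*217)/(-153 + 217))*(22537 + 0) = (-49767 + (-305 + 434)/64)*22537 = (-49767 + (1/64)*129)*22537 = (-49767 + 129/64)*22537 = -3184959/64*22537 = -71779420983/64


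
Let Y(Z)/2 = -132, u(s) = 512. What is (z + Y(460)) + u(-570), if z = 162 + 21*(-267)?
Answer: -5197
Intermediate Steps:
z = -5445 (z = 162 - 5607 = -5445)
Y(Z) = -264 (Y(Z) = 2*(-132) = -264)
(z + Y(460)) + u(-570) = (-5445 - 264) + 512 = -5709 + 512 = -5197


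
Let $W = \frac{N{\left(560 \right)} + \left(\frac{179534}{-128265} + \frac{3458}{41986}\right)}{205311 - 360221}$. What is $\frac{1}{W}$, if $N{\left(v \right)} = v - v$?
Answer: $\frac{8512674845550}{72391573} \approx 1.1759 \cdot 10^{5}$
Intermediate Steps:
$N{\left(v \right)} = 0$
$W = \frac{72391573}{8512674845550}$ ($W = \frac{0 + \left(\frac{179534}{-128265} + \frac{3458}{41986}\right)}{205311 - 360221} = \frac{0 + \left(179534 \left(- \frac{1}{128265}\right) + 3458 \cdot \frac{1}{41986}\right)}{-154910} = \left(0 + \left(- \frac{179534}{128265} + \frac{247}{2999}\right)\right) \left(- \frac{1}{154910}\right) = \left(0 - \frac{506741011}{384666735}\right) \left(- \frac{1}{154910}\right) = \left(- \frac{506741011}{384666735}\right) \left(- \frac{1}{154910}\right) = \frac{72391573}{8512674845550} \approx 8.504 \cdot 10^{-6}$)
$\frac{1}{W} = \frac{1}{\frac{72391573}{8512674845550}} = \frac{8512674845550}{72391573}$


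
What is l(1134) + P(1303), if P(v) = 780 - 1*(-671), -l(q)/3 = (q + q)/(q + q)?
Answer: 1448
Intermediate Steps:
l(q) = -3 (l(q) = -3*(q + q)/(q + q) = -3*2*q/(2*q) = -3*2*q*1/(2*q) = -3*1 = -3)
P(v) = 1451 (P(v) = 780 + 671 = 1451)
l(1134) + P(1303) = -3 + 1451 = 1448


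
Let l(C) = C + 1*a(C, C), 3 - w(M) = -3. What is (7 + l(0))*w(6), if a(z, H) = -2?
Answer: 30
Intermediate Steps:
w(M) = 6 (w(M) = 3 - 1*(-3) = 3 + 3 = 6)
l(C) = -2 + C (l(C) = C + 1*(-2) = C - 2 = -2 + C)
(7 + l(0))*w(6) = (7 + (-2 + 0))*6 = (7 - 2)*6 = 5*6 = 30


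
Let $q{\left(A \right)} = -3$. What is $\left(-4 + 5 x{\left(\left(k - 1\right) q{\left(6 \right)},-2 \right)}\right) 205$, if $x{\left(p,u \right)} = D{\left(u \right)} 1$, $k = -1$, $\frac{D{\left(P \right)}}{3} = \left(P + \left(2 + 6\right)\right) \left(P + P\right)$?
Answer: $-74620$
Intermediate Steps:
$D{\left(P \right)} = 6 P \left(8 + P\right)$ ($D{\left(P \right)} = 3 \left(P + \left(2 + 6\right)\right) \left(P + P\right) = 3 \left(P + 8\right) 2 P = 3 \left(8 + P\right) 2 P = 3 \cdot 2 P \left(8 + P\right) = 6 P \left(8 + P\right)$)
$x{\left(p,u \right)} = 6 u \left(8 + u\right)$ ($x{\left(p,u \right)} = 6 u \left(8 + u\right) 1 = 6 u \left(8 + u\right)$)
$\left(-4 + 5 x{\left(\left(k - 1\right) q{\left(6 \right)},-2 \right)}\right) 205 = \left(-4 + 5 \cdot 6 \left(-2\right) \left(8 - 2\right)\right) 205 = \left(-4 + 5 \cdot 6 \left(-2\right) 6\right) 205 = \left(-4 + 5 \left(-72\right)\right) 205 = \left(-4 - 360\right) 205 = \left(-364\right) 205 = -74620$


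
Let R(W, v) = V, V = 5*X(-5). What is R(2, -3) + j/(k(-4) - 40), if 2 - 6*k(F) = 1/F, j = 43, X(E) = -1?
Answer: -1929/317 ≈ -6.0852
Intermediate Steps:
k(F) = ⅓ - 1/(6*F)
V = -5 (V = 5*(-1) = -5)
R(W, v) = -5
R(2, -3) + j/(k(-4) - 40) = -5 + 43/((⅙)*(-1 + 2*(-4))/(-4) - 40) = -5 + 43/((⅙)*(-¼)*(-1 - 8) - 40) = -5 + 43/((⅙)*(-¼)*(-9) - 40) = -5 + 43/(3/8 - 40) = -5 + 43/(-317/8) = -5 + 43*(-8/317) = -5 - 344/317 = -1929/317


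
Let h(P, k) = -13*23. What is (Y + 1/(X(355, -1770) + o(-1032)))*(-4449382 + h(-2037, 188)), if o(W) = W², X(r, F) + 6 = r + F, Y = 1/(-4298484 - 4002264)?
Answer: -10734328866915/2942900158348 ≈ -3.6475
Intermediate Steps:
Y = -1/8300748 (Y = 1/(-8300748) = -1/8300748 ≈ -1.2047e-7)
X(r, F) = -6 + F + r (X(r, F) = -6 + (r + F) = -6 + (F + r) = -6 + F + r)
h(P, k) = -299
(Y + 1/(X(355, -1770) + o(-1032)))*(-4449382 + h(-2037, 188)) = (-1/8300748 + 1/((-6 - 1770 + 355) + (-1032)²))*(-4449382 - 299) = (-1/8300748 + 1/(-1421 + 1065024))*(-4449681) = (-1/8300748 + 1/1063603)*(-4449681) = (7237145/8828700475044)*(-4449681) = -10734328866915/2942900158348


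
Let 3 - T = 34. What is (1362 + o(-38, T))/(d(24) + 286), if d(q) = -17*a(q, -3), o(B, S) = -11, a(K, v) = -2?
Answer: 1351/320 ≈ 4.2219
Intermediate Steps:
T = -31 (T = 3 - 1*34 = 3 - 34 = -31)
d(q) = 34 (d(q) = -17*(-2) = 34)
(1362 + o(-38, T))/(d(24) + 286) = (1362 - 11)/(34 + 286) = 1351/320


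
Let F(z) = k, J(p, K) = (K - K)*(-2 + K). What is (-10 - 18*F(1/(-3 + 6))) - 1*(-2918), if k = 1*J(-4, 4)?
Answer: 2908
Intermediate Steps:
J(p, K) = 0 (J(p, K) = 0*(-2 + K) = 0)
k = 0 (k = 1*0 = 0)
F(z) = 0
(-10 - 18*F(1/(-3 + 6))) - 1*(-2918) = (-10 - 18*0) - 1*(-2918) = (-10 + 0) + 2918 = -10 + 2918 = 2908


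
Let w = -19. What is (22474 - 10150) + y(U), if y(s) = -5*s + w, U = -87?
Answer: 12740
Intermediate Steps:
y(s) = -19 - 5*s (y(s) = -5*s - 19 = -19 - 5*s)
(22474 - 10150) + y(U) = (22474 - 10150) + (-19 - 5*(-87)) = 12324 + (-19 + 435) = 12324 + 416 = 12740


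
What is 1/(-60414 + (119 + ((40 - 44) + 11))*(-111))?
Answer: -1/74400 ≈ -1.3441e-5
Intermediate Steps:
1/(-60414 + (119 + ((40 - 44) + 11))*(-111)) = 1/(-60414 + (119 + (-4 + 11))*(-111)) = 1/(-60414 + (119 + 7)*(-111)) = 1/(-60414 + 126*(-111)) = 1/(-60414 - 13986) = 1/(-74400) = -1/74400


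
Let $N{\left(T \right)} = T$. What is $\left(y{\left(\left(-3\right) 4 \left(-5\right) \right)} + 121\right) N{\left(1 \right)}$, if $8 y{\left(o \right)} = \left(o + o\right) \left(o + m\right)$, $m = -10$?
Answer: $871$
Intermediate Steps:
$y{\left(o \right)} = \frac{o \left(-10 + o\right)}{4}$ ($y{\left(o \right)} = \frac{\left(o + o\right) \left(o - 10\right)}{8} = \frac{2 o \left(-10 + o\right)}{8} = \frac{o \left(-10 + o\right)}{4}$)
$\left(y{\left(\left(-3\right) 4 \left(-5\right) \right)} + 121\right) N{\left(1 \right)} = \left(\frac{\left(-3\right) 4 \left(-5\right) \left(-10 + \left(-3\right) 4 \left(-5\right)\right)}{4} + 121\right) 1 = \left(\frac{\left(-12\right) \left(-5\right) \left(-10 - -60\right)}{4} + 121\right) 1 = \left(\frac{1}{4} \cdot 60 \left(-10 + 60\right) + 121\right) 1 = \left(\frac{1}{4} \cdot 60 \cdot 50 + 121\right) 1 = \left(750 + 121\right) 1 = 871 \cdot 1 = 871$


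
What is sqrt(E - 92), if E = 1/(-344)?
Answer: I*sqrt(2721814)/172 ≈ 9.5918*I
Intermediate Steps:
E = -1/344 ≈ -0.0029070
sqrt(E - 92) = sqrt(-1/344 - 92) = sqrt(-31649/344) = I*sqrt(2721814)/172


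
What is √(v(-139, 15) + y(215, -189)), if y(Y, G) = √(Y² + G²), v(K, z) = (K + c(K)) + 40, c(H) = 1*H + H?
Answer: √(-377 + √81946) ≈ 9.5257*I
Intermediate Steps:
c(H) = 2*H (c(H) = H + H = 2*H)
v(K, z) = 40 + 3*K (v(K, z) = (K + 2*K) + 40 = 3*K + 40 = 40 + 3*K)
y(Y, G) = √(G² + Y²)
√(v(-139, 15) + y(215, -189)) = √((40 + 3*(-139)) + √((-189)² + 215²)) = √((40 - 417) + √(35721 + 46225)) = √(-377 + √81946)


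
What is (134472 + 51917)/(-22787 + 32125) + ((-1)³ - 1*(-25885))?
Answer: 34555883/1334 ≈ 25904.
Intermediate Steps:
(134472 + 51917)/(-22787 + 32125) + ((-1)³ - 1*(-25885)) = 186389/9338 + (-1 + 25885) = 186389*(1/9338) + 25884 = 26627/1334 + 25884 = 34555883/1334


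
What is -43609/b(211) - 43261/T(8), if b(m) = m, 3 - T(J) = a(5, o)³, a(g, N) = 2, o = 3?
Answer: 8910026/1055 ≈ 8445.5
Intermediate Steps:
T(J) = -5 (T(J) = 3 - 1*2³ = 3 - 1*8 = 3 - 8 = -5)
-43609/b(211) - 43261/T(8) = -43609/211 - 43261/(-5) = -43609*1/211 - 43261*(-⅕) = -43609/211 + 43261/5 = 8910026/1055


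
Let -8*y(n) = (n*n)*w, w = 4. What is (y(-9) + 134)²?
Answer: 34969/4 ≈ 8742.3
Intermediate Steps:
y(n) = -n²/2 (y(n) = -n*n*4/8 = -n²*4/8 = -n²/2)
(y(-9) + 134)² = (-½*(-9)² + 134)² = (-½*81 + 134)² = (-81/2 + 134)² = (187/2)² = 34969/4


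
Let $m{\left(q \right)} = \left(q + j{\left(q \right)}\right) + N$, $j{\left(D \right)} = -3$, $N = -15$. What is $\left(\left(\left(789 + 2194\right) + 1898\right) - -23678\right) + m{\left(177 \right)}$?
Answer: $28718$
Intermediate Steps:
$m{\left(q \right)} = -18 + q$ ($m{\left(q \right)} = \left(q - 3\right) - 15 = \left(-3 + q\right) - 15 = -18 + q$)
$\left(\left(\left(789 + 2194\right) + 1898\right) - -23678\right) + m{\left(177 \right)} = \left(\left(\left(789 + 2194\right) + 1898\right) - -23678\right) + \left(-18 + 177\right) = \left(\left(2983 + 1898\right) + 23678\right) + 159 = \left(4881 + 23678\right) + 159 = 28559 + 159 = 28718$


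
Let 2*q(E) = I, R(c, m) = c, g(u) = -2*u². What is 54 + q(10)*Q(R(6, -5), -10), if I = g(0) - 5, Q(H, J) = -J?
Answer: 29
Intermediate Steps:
I = -5 (I = -2*0² - 5 = -2*0 - 5 = 0 - 5 = -5)
q(E) = -5/2 (q(E) = (½)*(-5) = -5/2)
54 + q(10)*Q(R(6, -5), -10) = 54 - (-5)*(-10)/2 = 54 - 5/2*10 = 54 - 25 = 29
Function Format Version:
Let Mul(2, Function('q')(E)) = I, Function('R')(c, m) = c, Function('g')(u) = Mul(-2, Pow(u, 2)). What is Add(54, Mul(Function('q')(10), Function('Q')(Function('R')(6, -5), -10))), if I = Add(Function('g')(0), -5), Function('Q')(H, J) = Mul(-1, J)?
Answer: 29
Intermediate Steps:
I = -5 (I = Add(Mul(-2, Pow(0, 2)), -5) = Add(Mul(-2, 0), -5) = Add(0, -5) = -5)
Function('q')(E) = Rational(-5, 2) (Function('q')(E) = Mul(Rational(1, 2), -5) = Rational(-5, 2))
Add(54, Mul(Function('q')(10), Function('Q')(Function('R')(6, -5), -10))) = Add(54, Mul(Rational(-5, 2), Mul(-1, -10))) = Add(54, Mul(Rational(-5, 2), 10)) = Add(54, -25) = 29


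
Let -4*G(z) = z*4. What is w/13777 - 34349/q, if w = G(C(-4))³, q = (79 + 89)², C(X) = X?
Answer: -9620813/7935552 ≈ -1.2124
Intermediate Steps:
G(z) = -z (G(z) = -z*4/4 = -z)
q = 28224 (q = 168² = 28224)
w = 64 (w = (-1*(-4))³ = 4³ = 64)
w/13777 - 34349/q = 64/13777 - 34349/28224 = 64*(1/13777) - 34349*1/28224 = 64/13777 - 701/576 = -9620813/7935552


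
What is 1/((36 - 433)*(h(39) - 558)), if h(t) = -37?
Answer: 1/236215 ≈ 4.2334e-6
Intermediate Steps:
1/((36 - 433)*(h(39) - 558)) = 1/((36 - 433)*(-37 - 558)) = 1/(-397*(-595)) = 1/236215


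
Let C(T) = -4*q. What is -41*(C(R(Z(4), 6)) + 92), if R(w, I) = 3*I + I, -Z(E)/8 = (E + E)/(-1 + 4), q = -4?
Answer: -4428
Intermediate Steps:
Z(E) = -16*E/3 (Z(E) = -8*(E + E)/(-1 + 4) = -8*2*E/3 = -16*E/3)
R(w, I) = 4*I
C(T) = 16 (C(T) = -4*(-4) = 16)
-41*(C(R(Z(4), 6)) + 92) = -41*(16 + 92) = -41*108 = -4428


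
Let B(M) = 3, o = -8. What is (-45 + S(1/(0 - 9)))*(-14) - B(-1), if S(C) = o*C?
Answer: 5531/9 ≈ 614.56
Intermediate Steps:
S(C) = -8*C
(-45 + S(1/(0 - 9)))*(-14) - B(-1) = (-45 - 8/(0 - 9))*(-14) - 1*3 = (-45 - 8/(-9))*(-14) - 3 = (-45 - 8*(-1/9))*(-14) - 3 = (-45 + 8/9)*(-14) - 3 = -397/9*(-14) - 3 = 5558/9 - 3 = 5531/9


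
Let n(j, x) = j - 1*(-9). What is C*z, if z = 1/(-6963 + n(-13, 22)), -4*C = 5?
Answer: 5/27868 ≈ 0.00017942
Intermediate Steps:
C = -5/4 (C = -¼*5 = -5/4 ≈ -1.2500)
n(j, x) = 9 + j (n(j, x) = j + 9 = 9 + j)
z = -1/6967 (z = 1/(-6963 + (9 - 13)) = 1/(-6963 - 4) = 1/(-6967) = -1/6967 ≈ -0.00014353)
C*z = -5/4*(-1/6967) = 5/27868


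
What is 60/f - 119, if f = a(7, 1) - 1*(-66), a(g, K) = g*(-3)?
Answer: -353/3 ≈ -117.67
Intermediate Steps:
a(g, K) = -3*g
f = 45 (f = -3*7 - 1*(-66) = -21 + 66 = 45)
60/f - 119 = 60/45 - 119 = 60*(1/45) - 119 = 4/3 - 119 = -353/3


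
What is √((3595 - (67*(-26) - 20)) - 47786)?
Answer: I*√42429 ≈ 205.98*I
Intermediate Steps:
√((3595 - (67*(-26) - 20)) - 47786) = √((3595 - (-1742 - 20)) - 47786) = √((3595 - 1*(-1762)) - 47786) = √((3595 + 1762) - 47786) = √(5357 - 47786) = √(-42429) = I*√42429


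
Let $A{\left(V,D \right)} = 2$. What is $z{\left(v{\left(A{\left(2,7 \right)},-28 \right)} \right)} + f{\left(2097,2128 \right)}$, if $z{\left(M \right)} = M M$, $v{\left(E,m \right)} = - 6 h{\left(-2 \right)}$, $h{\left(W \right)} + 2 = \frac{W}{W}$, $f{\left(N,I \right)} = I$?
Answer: $2164$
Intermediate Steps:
$h{\left(W \right)} = -1$ ($h{\left(W \right)} = -2 + \frac{W}{W} = -2 + 1 = -1$)
$v{\left(E,m \right)} = 6$ ($v{\left(E,m \right)} = \left(-6\right) \left(-1\right) = 6$)
$z{\left(M \right)} = M^{2}$
$z{\left(v{\left(A{\left(2,7 \right)},-28 \right)} \right)} + f{\left(2097,2128 \right)} = 6^{2} + 2128 = 36 + 2128 = 2164$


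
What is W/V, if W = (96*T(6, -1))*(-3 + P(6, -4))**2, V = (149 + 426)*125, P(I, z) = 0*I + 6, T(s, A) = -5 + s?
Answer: 864/71875 ≈ 0.012021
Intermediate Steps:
P(I, z) = 6 (P(I, z) = 0 + 6 = 6)
V = 71875 (V = 575*125 = 71875)
W = 864 (W = (96*(-5 + 6))*(-3 + 6)**2 = (96*1)*3**2 = 96*9 = 864)
W/V = 864/71875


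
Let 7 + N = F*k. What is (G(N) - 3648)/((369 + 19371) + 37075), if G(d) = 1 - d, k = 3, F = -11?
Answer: -3607/56815 ≈ -0.063487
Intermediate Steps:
N = -40 (N = -7 - 11*3 = -7 - 33 = -40)
(G(N) - 3648)/((369 + 19371) + 37075) = ((1 - 1*(-40)) - 3648)/((369 + 19371) + 37075) = ((1 + 40) - 3648)/(19740 + 37075) = (41 - 3648)/56815 = -3607*1/56815 = -3607/56815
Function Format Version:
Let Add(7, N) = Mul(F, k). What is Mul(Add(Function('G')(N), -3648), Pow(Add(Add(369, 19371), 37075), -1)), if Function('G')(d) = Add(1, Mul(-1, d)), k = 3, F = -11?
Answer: Rational(-3607, 56815) ≈ -0.063487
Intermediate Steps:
N = -40 (N = Add(-7, Mul(-11, 3)) = Add(-7, -33) = -40)
Mul(Add(Function('G')(N), -3648), Pow(Add(Add(369, 19371), 37075), -1)) = Mul(Add(Add(1, Mul(-1, -40)), -3648), Pow(Add(Add(369, 19371), 37075), -1)) = Mul(Add(Add(1, 40), -3648), Pow(Add(19740, 37075), -1)) = Mul(Add(41, -3648), Pow(56815, -1)) = Mul(-3607, Rational(1, 56815)) = Rational(-3607, 56815)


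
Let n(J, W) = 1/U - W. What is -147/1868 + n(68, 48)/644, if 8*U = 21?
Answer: -964007/6315708 ≈ -0.15264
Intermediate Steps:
U = 21/8 (U = (⅛)*21 = 21/8 ≈ 2.6250)
n(J, W) = 8/21 - W (n(J, W) = 1/(21/8) - W = 8/21 - W)
-147/1868 + n(68, 48)/644 = -147/1868 + (8/21 - 1*48)/644 = -147*1/1868 + (8/21 - 48)*(1/644) = -147/1868 - 1000/21*1/644 = -147/1868 - 250/3381 = -964007/6315708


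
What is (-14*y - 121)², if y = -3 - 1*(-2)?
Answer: 11449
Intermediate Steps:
y = -1 (y = -3 + 2 = -1)
(-14*y - 121)² = (-14*(-1) - 121)² = (14 - 121)² = (-107)² = 11449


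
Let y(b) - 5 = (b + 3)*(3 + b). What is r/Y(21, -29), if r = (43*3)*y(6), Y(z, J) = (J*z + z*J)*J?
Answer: 1849/5887 ≈ 0.31408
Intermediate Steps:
Y(z, J) = 2*z*J² (Y(z, J) = (J*z + J*z)*J = (2*J*z)*J = 2*z*J²)
y(b) = 5 + (3 + b)² (y(b) = 5 + (b + 3)*(3 + b) = 5 + (3 + b)*(3 + b) = 5 + (3 + b)²)
r = 11094 (r = (43*3)*(5 + (3 + 6)²) = 129*(5 + 9²) = 129*(5 + 81) = 129*86 = 11094)
r/Y(21, -29) = 11094/((2*21*(-29)²)) = 11094/((2*21*841)) = 11094/35322 = 11094*(1/35322) = 1849/5887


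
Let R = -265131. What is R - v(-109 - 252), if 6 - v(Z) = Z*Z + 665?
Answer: -134151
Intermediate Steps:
v(Z) = -659 - Z**2 (v(Z) = 6 - (Z*Z + 665) = 6 - (Z**2 + 665) = 6 - (665 + Z**2) = 6 + (-665 - Z**2) = -659 - Z**2)
R - v(-109 - 252) = -265131 - (-659 - (-109 - 252)**2) = -265131 - (-659 - 1*(-361)**2) = -265131 - (-659 - 1*130321) = -265131 - (-659 - 130321) = -265131 - 1*(-130980) = -265131 + 130980 = -134151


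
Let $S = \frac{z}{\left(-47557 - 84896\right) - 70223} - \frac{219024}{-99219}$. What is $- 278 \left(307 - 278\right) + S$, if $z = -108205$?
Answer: $- \frac{54022043558203}{6703103348} \approx -8059.3$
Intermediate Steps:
$S = \frac{18375633373}{6703103348}$ ($S = - \frac{108205}{\left(-47557 - 84896\right) - 70223} - \frac{219024}{-99219} = - \frac{108205}{-132453 - 70223} - - \frac{73008}{33073} = - \frac{108205}{-202676} + \frac{73008}{33073} = \left(-108205\right) \left(- \frac{1}{202676}\right) + \frac{73008}{33073} = \frac{108205}{202676} + \frac{73008}{33073} = \frac{18375633373}{6703103348} \approx 2.7414$)
$- 278 \left(307 - 278\right) + S = - 278 \left(307 - 278\right) + \frac{18375633373}{6703103348} = \left(-278\right) 29 + \frac{18375633373}{6703103348} = -8062 + \frac{18375633373}{6703103348} = - \frac{54022043558203}{6703103348}$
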